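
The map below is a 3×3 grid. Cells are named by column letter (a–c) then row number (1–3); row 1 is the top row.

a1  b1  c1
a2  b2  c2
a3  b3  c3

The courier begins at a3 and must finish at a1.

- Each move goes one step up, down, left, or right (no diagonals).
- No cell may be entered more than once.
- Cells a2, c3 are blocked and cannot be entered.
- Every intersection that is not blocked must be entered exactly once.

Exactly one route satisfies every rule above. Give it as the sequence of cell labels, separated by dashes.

a3 - b3 - b2 - c2 - c1 - b1 - a1

Need to visit all 7 open cells exactly once, starting at a3 and ending at a1.
Cell b3 has only two open neighbours (b2 and a3), so the path must pass straight through it: one of those is the cell it's entered from and the other is where it exits.
Route from a3: right 1 to b3, up 1 to b2, right 1 to c2, up 1 to c1, left 2 to a1 — 6 moves in all.
Check: all 7 open cells covered.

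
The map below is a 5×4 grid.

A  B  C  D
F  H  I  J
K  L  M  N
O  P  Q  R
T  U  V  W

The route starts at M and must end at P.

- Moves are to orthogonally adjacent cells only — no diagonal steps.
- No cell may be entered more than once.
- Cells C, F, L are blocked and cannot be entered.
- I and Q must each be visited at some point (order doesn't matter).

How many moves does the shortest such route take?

Any route passes through I and Q in some order between M and P. Summing Manhattan distances along each leg and taking the cheapest ordering (M → I → Q → P) gives a lower bound of 1 + 2 + 1 = 4 moves.
The shortest route satisfying every rule uses 6 moves: M → I → J → N → R → Q → P.
The no-revisit rule (legs can't share cells) pushes the minimum above the 4-move bound; an exhaustive check rules out every length from 4 to 5, leaving 6 as the minimum.

6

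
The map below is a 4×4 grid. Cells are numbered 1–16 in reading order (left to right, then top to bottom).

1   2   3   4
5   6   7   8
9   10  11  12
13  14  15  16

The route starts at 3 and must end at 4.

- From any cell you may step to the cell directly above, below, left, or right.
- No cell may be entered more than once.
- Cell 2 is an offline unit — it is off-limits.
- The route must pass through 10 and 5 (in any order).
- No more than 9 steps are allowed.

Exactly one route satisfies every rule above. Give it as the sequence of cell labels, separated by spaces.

3 7 6 5 9 10 11 12 8 4

The 9-move cap with required stops at 10, 5 leaves no slack for detours.
Route from 3: down 1 to 7, left 2 to 5, down 1 to 9, right 3 to 12, up 2 to 4 — 9 moves in all.
Check: all required cells visited; 9 ≤ 9 moves.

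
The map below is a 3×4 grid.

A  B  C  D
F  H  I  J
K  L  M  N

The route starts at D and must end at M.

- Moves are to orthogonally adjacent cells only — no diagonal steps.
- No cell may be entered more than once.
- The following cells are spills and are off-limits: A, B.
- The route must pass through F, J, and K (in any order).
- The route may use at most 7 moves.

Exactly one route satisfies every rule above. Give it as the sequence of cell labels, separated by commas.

D, J, I, H, F, K, L, M

Any route must reach F, J, and K and still end at M within 7 moves, so the order of the required stops is forced.
Route from D: down to J, 3× left (reaching F), down to K, 2× right (reaching M) — 7 moves in all.
Check: all required cells visited; 7 ≤ 7 moves.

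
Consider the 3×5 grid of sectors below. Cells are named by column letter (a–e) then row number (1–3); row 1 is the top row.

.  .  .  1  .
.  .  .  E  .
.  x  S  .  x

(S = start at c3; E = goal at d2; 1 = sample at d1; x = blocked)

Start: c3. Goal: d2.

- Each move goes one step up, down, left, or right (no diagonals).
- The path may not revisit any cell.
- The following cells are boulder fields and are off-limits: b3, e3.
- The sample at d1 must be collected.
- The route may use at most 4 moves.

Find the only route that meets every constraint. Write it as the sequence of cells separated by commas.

c3, c2, c1, d1, d2

The 4-move cap with required stops at d1 leaves no slack for detours.
Route from c3: up 2 to c1, right 1 to d1, down 1 to d2 — 4 moves in all.
Check: all required cells visited; 4 ≤ 4 moves.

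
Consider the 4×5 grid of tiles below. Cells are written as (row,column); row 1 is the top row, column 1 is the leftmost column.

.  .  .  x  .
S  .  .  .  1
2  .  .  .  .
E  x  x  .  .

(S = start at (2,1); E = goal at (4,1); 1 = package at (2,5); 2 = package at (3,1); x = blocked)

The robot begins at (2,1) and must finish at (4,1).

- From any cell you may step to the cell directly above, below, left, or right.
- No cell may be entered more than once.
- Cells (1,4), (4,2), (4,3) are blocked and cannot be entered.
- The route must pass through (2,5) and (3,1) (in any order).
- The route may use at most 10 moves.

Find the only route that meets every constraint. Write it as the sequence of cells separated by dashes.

Any route must reach (2,5) and (3,1) and still end at (4,1) within 10 moves, so the order of the required stops is forced.
Route from (2,1): 4× right (reaching (2,5)), down to (3,5), 4× left (reaching (3,1)), down to (4,1) — 10 moves in all.
Check: all required cells visited; 10 ≤ 10 moves.

(2,1) - (2,2) - (2,3) - (2,4) - (2,5) - (3,5) - (3,4) - (3,3) - (3,2) - (3,1) - (4,1)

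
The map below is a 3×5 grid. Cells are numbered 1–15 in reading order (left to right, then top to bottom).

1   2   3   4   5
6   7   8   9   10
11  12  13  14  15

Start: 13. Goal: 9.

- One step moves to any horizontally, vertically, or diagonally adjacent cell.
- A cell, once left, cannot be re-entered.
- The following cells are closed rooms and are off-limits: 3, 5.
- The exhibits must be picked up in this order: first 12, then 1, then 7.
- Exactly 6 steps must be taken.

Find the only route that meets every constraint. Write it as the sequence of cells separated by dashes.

13 - 12 - 6 - 1 - 7 - 8 - 9

The waypoints must appear in the order 12, 1, 7, with no cell reused.
Route from 13: left to 12, up-left to 6, up to 1, down-right to 7, 2× right (reaching 9) — 6 moves in all.
Check: order respected (12 at step 1, 1 at step 3, 7 at step 4); 6 moves as required.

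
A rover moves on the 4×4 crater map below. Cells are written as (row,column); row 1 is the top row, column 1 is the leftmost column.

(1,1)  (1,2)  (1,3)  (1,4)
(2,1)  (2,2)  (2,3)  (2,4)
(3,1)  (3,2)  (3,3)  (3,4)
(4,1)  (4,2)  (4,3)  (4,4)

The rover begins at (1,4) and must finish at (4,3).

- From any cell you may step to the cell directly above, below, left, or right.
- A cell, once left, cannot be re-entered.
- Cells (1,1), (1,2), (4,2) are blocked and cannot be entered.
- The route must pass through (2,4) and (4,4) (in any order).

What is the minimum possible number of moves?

4

Any route passes through (2,4) and (4,4) in some order between (1,4) and (4,3). Summing Manhattan distances along each leg and taking the cheapest ordering ((1,4) → (2,4) → (4,4) → (4,3)) gives a lower bound of 1 + 2 + 1 = 4 moves.
A route of 4 moves achieves this: (1,4) → (2,4) → (3,4) → (4,4) → (4,3).
Since 4 matches the lower bound, it is optimal.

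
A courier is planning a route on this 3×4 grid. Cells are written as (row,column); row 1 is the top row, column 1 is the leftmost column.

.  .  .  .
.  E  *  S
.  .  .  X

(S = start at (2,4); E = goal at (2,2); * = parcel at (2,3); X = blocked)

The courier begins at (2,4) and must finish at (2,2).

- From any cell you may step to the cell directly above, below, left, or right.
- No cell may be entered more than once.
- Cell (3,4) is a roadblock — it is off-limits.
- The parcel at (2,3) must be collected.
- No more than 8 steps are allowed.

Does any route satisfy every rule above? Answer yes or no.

One route that works: (2,4) → (2,3) → (2,2).

yes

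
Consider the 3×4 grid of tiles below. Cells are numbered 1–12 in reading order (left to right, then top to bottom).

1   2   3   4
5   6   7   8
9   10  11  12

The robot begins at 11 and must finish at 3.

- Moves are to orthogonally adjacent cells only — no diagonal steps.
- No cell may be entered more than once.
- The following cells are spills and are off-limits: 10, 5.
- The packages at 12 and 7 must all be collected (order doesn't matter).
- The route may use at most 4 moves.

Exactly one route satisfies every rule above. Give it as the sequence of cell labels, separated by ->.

The budget equals the shortest possible length, so every move has to be on a shortest route through the required cells.
Route from 11: right 1 to 12, up 1 to 8, left 1 to 7, up 1 to 3 — 4 moves in all.
Check: all required cells visited; 4 ≤ 4 moves.

11 -> 12 -> 8 -> 7 -> 3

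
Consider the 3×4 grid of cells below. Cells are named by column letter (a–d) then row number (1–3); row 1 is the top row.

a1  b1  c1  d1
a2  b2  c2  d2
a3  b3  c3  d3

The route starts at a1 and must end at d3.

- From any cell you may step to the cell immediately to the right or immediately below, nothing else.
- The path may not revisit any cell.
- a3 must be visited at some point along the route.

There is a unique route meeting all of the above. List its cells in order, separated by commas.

Moves only go right or down, so the column and row indices never decrease.
Route from a1: down 2 to a3, right 3 to d3 — 5 moves in all.
Check: all required cells visited.

a1, a2, a3, b3, c3, d3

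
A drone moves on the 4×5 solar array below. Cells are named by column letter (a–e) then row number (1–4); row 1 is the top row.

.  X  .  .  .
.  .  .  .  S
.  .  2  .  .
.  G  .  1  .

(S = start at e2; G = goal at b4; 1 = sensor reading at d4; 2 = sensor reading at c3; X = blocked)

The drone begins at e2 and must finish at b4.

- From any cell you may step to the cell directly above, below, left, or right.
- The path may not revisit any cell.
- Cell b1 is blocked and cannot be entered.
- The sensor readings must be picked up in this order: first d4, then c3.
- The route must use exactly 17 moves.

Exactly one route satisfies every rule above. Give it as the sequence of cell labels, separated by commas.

The waypoints must appear in the order d4, c3, with no cell reused.
Route from e2: up to e1, 2× left (reaching c1), down to c2, right to d2, down to d3, right to e3, down to e4, 2× left (reaching c4), up to c3, left to b3, up to b2, left to a2, 2× down (reaching a4), right to b4 — 17 moves in all.
Check: order respected (1 at step 9, 2 at step 11); 17 moves as required.

e2, e1, d1, c1, c2, d2, d3, e3, e4, d4, c4, c3, b3, b2, a2, a3, a4, b4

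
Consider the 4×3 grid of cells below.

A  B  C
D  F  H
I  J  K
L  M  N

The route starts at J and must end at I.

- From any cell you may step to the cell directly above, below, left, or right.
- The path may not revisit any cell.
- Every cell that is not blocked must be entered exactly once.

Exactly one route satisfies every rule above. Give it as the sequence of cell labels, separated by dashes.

J - F - D - A - B - C - H - K - N - M - L - I

Need to visit all 12 open cells exactly once, starting at J and ending at I.
Route from J: up to F, left to D, up to A, 2× right (reaching C), 3× down (reaching N), 2× left (reaching L), up to I — 11 moves in all.
Check: all 12 open cells covered.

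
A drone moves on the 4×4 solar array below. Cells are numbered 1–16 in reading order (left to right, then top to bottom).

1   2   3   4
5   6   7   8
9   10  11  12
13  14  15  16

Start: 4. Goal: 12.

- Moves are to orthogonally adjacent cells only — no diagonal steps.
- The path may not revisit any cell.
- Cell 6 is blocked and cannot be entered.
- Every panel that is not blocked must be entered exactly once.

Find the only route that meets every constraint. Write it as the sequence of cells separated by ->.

4 -> 8 -> 7 -> 3 -> 2 -> 1 -> 5 -> 9 -> 13 -> 14 -> 10 -> 11 -> 15 -> 16 -> 12

Need to visit all 15 open cells exactly once, starting at 4 and ending at 12.
Cell 1 has only two open neighbours (5 and 2), so the path must pass straight through it: one of those is the cell it's entered from and the other is where it exits.
Route from 4: down to 8, left to 7, up to 3, 2× left (reaching 1), 3× down (reaching 13), right to 14, up to 10, right to 11, down to 15, right to 16, up to 12 — 14 moves in all.
Check: all 15 open cells covered.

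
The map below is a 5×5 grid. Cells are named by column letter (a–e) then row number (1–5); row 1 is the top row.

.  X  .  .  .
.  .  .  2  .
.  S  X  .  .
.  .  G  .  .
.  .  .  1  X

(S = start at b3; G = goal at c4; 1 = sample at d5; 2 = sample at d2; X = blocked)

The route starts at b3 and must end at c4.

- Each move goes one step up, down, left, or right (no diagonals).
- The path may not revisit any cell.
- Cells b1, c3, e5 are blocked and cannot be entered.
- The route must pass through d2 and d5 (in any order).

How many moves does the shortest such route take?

Any route passes through d2 and d5 in some order between b3 and c4. Summing Manhattan distances along each leg and taking the cheapest ordering (b3 → d2 → d5 → c4) gives a lower bound of 3 + 3 + 2 = 8 moves.
A route of 8 moves achieves this: b3 → b2 → c2 → d2 → d3 → d4 → d5 → c5 → c4.
Since 8 matches the lower bound, it is optimal.

8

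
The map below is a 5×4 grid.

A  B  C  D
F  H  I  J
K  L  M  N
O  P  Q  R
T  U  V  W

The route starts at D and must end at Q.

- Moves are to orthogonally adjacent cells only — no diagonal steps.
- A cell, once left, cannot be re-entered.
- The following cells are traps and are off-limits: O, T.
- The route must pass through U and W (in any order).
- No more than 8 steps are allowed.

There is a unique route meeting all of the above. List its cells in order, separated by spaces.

D J N R W V U P Q

The budget equals the shortest possible length, so every move has to be on a shortest route through the required cells.
Route from D: 4× down (reaching W), 2× left (reaching U), up to P, right to Q — 8 moves in all.
Check: all required cells visited; 8 ≤ 8 moves.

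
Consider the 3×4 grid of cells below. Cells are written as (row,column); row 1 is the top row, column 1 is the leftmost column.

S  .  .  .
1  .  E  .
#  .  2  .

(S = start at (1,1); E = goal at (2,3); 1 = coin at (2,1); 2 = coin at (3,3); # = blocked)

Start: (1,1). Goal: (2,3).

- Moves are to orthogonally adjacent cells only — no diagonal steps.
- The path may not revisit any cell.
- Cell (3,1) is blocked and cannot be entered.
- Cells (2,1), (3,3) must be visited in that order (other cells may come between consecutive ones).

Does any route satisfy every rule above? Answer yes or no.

yes

One route that works: (1,1) → (2,1) → (2,2) → (3,2) → (3,3) → (2,3).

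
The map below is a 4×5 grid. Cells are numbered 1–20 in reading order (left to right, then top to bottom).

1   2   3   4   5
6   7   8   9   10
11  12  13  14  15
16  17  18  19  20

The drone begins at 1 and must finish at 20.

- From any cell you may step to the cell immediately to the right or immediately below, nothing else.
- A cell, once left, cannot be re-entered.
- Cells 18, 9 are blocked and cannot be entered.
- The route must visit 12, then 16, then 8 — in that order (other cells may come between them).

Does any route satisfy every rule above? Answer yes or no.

no

16 lies to the left of 12, so going from 12 to 16 would need a leftward move — but moves only go right/down, so 12 cannot be visited before 16.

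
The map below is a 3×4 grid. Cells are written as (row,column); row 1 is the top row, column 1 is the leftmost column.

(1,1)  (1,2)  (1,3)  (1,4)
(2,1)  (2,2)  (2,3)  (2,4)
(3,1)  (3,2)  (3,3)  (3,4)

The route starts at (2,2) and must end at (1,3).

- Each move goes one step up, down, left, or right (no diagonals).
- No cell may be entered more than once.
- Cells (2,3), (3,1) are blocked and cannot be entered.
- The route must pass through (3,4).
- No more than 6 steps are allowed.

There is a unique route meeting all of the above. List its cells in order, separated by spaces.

(2,2) (3,2) (3,3) (3,4) (2,4) (1,4) (1,3)

Any route must reach (3,4) and still end at (1,3) within 6 moves, so the order of the required stops is forced.
Route from (2,2): down to (3,2), 2× right (reaching (3,4)), 2× up (reaching (1,4)), left to (1,3) — 6 moves in all.
Check: all required cells visited; 6 ≤ 6 moves.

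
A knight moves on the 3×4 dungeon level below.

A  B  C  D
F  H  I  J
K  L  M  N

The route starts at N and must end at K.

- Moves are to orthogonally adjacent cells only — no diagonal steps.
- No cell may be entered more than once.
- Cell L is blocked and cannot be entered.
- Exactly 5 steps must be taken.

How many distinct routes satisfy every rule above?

2

Need simple routes of exactly 5 moves from N to K (Manhattan distance 3, so 1 moves are spent on a detour and 1 undoing it).
Enumerating: N J I H F K | N M I H F K.
That gives 2 routes.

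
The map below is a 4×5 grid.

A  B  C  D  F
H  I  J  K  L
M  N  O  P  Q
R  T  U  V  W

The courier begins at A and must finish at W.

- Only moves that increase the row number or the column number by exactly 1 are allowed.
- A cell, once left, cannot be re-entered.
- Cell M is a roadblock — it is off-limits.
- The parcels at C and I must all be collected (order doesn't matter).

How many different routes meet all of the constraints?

0

A right/down-only route from A to W makes exactly 3 down-moves and 4 right-moves in some order.
With no other constraints that would be C(7,3) = 35 routes.
I is below but to the left of C: going C → I would need a leftward move and I → C an upward move, so no right/down-only route can visit both required cells.
No route satisfies every constraint, so the count is 0.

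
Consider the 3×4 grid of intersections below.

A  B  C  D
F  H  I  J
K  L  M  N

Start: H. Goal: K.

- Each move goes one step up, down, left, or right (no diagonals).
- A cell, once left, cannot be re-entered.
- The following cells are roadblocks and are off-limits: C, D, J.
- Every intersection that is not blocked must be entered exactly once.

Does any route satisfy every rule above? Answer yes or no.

no

Cell N has only one open neighbour but is neither the start nor the goal, so a Hamiltonian route would have to both enter and leave it through the same neighbour — impossible without revisiting.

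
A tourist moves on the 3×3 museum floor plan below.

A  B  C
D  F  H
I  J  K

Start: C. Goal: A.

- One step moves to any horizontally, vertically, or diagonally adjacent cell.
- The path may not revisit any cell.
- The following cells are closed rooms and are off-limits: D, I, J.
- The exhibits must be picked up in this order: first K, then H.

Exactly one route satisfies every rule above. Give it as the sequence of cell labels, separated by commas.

C, F, K, H, B, A

The waypoints must appear in the order K, H, with no cell reused.
Route from C: down-left 1 to F, down-right 1 to K, up 1 to H, up-left 1 to B, left 1 to A — 5 moves in all.
Check: order respected (K at step 2, H at step 3).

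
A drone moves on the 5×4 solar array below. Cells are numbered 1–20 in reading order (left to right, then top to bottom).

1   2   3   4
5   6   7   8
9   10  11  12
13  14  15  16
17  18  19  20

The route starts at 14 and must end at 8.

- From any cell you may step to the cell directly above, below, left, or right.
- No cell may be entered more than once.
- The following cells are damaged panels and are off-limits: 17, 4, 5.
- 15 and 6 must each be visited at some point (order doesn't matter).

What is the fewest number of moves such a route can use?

6

Any route passes through 15 and 6 in some order between 14 and 8. Summing Manhattan distances along each leg and taking the cheapest ordering (14 → 15 → 6 → 8) gives a lower bound of 1 + 3 + 2 = 6 moves.
A route of 6 moves achieves this: 14 → 15 → 11 → 10 → 6 → 7 → 8.
Since 6 matches the lower bound, it is optimal.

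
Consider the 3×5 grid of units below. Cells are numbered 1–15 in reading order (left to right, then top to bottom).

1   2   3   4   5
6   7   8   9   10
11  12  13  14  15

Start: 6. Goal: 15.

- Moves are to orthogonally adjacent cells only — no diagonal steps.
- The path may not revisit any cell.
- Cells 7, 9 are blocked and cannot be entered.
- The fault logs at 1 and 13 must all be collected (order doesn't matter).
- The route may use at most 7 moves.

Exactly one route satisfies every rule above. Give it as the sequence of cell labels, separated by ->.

6 -> 1 -> 2 -> 3 -> 8 -> 13 -> 14 -> 15

Any route must reach 1 and 13 and still end at 15 within 7 moves, so the order of the required stops is forced.
Route from 6: up 1 to 1, right 2 to 3, down 2 to 13, right 2 to 15 — 7 moves in all.
Check: all required cells visited; 7 ≤ 7 moves.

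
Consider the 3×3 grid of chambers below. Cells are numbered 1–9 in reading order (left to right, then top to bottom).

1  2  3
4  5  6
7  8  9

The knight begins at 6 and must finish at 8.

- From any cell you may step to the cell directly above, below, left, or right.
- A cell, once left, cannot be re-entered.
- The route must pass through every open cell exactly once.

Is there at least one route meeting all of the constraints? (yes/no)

no

Colour the cells like a checkerboard: each orthogonal step flips colour, so a Hamiltonian route alternates colours. Here there are 5 cells of one colour and 4 of the other, with start on the same colour as the goal — the counts and endpoints can't be arranged into an alternating sequence of length 9, so no Hamiltonian route exists.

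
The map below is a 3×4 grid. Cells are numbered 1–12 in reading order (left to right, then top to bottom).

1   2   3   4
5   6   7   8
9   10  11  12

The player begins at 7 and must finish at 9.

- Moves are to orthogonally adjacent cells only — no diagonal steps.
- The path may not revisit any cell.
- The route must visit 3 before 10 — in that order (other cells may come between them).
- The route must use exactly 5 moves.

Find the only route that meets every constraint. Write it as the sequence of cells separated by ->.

7 -> 3 -> 2 -> 6 -> 10 -> 9

The waypoints must appear in the order 3, 10, with no cell reused.
Route from 7: up 1 to 3, left 1 to 2, down 2 to 10, left 1 to 9 — 5 moves in all.
Check: order respected (3 at step 1, 10 at step 4); 5 moves as required.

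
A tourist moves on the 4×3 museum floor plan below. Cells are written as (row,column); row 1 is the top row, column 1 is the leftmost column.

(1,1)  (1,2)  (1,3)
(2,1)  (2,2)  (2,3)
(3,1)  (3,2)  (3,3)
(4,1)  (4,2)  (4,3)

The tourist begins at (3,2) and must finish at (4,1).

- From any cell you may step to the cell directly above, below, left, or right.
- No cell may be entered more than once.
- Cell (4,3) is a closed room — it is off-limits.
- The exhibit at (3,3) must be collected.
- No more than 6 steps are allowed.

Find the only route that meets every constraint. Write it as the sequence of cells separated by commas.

(3,2), (3,3), (2,3), (2,2), (2,1), (3,1), (4,1)

Any route must reach (3,3) and still end at (4,1) within 6 moves, so the order of the required stops is forced.
Route from (3,2): right to (3,3), up to (2,3), 2× left (reaching (2,1)), 2× down (reaching (4,1)) — 6 moves in all.
Check: all required cells visited; 6 ≤ 6 moves.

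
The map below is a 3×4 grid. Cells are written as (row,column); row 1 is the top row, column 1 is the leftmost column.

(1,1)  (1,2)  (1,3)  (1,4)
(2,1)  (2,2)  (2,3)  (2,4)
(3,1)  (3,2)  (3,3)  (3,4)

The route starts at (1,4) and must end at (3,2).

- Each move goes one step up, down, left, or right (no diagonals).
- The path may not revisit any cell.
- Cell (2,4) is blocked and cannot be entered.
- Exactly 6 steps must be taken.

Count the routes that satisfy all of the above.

5

Need simple routes of exactly 6 moves from (1,4) to (3,2) (Manhattan distance 4, so 1 moves are spent on a detour and 1 undoing it).
Enumerating: (1,4) (1,3) (2,3) (2,2) (2,1) (3,1) (3,2) | (1,4) (1,3) (1,2) (2,2) (2,1) (3,1) (3,2) | (1,4) (1,3) (1,2) (2,2) (2,3) (3,3) (3,2) | (1,4) (1,3) (1,2) (1,1) (2,1) (3,1) (3,2) | (1,4) (1,3) (1,2) (1,1) (2,1) (2,2) (3,2).
That gives 5 routes.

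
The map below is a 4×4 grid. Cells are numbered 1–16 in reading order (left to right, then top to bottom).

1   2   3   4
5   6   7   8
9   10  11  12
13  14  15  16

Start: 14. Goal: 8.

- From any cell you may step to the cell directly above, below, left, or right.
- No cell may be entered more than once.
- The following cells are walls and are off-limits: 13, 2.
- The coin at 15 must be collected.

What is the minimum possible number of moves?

Any route passes through 15 somewhere between 14 and 8. Summing Manhattan distances along the two legs (14 → 15 → 8) gives a lower bound of 1 + 3 = 4 moves.
A route of 4 moves achieves this: 14 → 15 → 11 → 7 → 8.
Since 4 matches the lower bound, it is optimal.

4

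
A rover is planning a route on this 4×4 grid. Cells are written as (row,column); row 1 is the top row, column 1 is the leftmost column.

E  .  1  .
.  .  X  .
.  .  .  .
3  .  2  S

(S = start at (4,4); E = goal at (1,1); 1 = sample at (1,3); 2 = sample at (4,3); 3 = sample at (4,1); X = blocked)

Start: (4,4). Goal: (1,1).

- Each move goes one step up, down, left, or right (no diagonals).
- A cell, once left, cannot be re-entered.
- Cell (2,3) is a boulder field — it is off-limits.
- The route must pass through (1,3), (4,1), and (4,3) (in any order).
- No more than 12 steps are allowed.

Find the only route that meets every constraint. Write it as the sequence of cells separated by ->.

The 12-move cap with required stops at (1,3), (4,1), (4,3) leaves no slack for detours.
Route from (4,4): 3× left (reaching (4,1)), up to (3,1), 3× right (reaching (3,4)), 2× up (reaching (1,4)), 3× left (reaching (1,1)) — 12 moves in all.
Check: all required cells visited; 12 ≤ 12 moves.

(4,4) -> (4,3) -> (4,2) -> (4,1) -> (3,1) -> (3,2) -> (3,3) -> (3,4) -> (2,4) -> (1,4) -> (1,3) -> (1,2) -> (1,1)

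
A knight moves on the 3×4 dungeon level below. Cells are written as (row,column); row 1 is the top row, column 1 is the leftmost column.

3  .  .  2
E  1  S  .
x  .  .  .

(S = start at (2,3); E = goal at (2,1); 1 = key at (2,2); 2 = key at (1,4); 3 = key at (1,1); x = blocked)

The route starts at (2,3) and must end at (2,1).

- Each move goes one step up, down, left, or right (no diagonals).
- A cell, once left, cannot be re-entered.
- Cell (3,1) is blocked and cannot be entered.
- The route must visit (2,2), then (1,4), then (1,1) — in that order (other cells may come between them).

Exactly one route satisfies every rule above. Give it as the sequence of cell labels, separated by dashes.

(2,3) - (2,2) - (3,2) - (3,3) - (3,4) - (2,4) - (1,4) - (1,3) - (1,2) - (1,1) - (2,1)

The waypoints must appear in the order (2,2), (1,4), (1,1), with no cell reused.
Route from (2,3): left 1 to (2,2), down 1 to (3,2), right 2 to (3,4), up 2 to (1,4), left 3 to (1,1), down 1 to (2,1) — 10 moves in all.
Check: order respected (1 at step 1, 2 at step 6, 3 at step 9).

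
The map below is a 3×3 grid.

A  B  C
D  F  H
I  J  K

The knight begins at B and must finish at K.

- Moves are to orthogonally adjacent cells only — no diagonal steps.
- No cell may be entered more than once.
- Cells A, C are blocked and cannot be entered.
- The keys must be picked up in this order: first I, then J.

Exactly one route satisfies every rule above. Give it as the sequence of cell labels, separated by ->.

B -> F -> D -> I -> J -> K

The waypoints must appear in the order I, J, with no cell reused.
Route from B: down to F, left to D, down to I, 2× right (reaching K) — 5 moves in all.
Check: order respected (I at step 3, J at step 4).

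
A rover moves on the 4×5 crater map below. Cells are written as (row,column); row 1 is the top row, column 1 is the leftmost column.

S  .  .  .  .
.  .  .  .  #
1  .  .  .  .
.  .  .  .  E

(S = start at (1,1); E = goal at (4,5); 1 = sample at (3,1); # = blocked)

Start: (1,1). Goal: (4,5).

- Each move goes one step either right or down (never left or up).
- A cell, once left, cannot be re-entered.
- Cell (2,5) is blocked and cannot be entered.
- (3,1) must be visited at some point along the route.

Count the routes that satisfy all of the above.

5

A right/down-only route from (1,1) to (4,5) makes exactly 3 down-moves and 4 right-moves in some order.
With no other constraints that would be C(7,3) = 35 routes.
Split at (3,1) and multiply the segment counts (each segment already excludes blocked cells): (1,1)→(3,1): 1; (3,1)→(4,5): 5; product = 5.
That gives 5 routes.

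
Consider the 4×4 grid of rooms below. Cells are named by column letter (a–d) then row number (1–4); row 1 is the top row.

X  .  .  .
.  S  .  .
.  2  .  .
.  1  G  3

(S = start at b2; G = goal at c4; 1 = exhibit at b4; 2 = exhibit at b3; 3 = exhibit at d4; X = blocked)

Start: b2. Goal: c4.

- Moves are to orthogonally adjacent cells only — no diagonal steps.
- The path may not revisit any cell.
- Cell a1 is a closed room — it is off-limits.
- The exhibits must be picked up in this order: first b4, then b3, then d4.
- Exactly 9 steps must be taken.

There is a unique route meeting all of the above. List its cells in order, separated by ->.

b2 -> a2 -> a3 -> a4 -> b4 -> b3 -> c3 -> d3 -> d4 -> c4

The waypoints must appear in the order b4, b3, d4, with no cell reused.
Route from b2: left 1 to a2, down 2 to a4, right 1 to b4, up 1 to b3, right 2 to d3, down 1 to d4, left 1 to c4 — 9 moves in all.
Check: order respected (1 at step 4, 2 at step 5, 3 at step 8); 9 moves as required.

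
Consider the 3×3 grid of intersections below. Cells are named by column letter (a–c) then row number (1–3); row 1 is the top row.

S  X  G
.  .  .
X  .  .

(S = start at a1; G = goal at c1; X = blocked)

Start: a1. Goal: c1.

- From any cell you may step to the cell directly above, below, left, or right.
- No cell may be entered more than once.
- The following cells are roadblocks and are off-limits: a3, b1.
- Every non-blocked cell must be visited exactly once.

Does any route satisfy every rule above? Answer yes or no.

One route that works: a1 → a2 → b2 → b3 → c3 → c2 → c1.

yes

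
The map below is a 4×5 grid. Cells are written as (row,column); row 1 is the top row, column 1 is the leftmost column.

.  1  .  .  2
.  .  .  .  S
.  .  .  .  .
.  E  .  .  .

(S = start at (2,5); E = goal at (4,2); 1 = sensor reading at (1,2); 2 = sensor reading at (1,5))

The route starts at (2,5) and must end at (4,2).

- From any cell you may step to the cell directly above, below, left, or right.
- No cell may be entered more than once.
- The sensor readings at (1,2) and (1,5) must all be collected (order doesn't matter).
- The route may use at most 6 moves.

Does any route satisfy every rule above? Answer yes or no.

no

Even ignoring the no-revisit rule, getting from (2,5) to (4,2), taking the cheapest ordering (2,5) → (1,5) → (1,2) → (4,2) needs at least 1 + 3 + 3 = 7 moves (Manhattan distance per leg), which exceeds the 6-move limit.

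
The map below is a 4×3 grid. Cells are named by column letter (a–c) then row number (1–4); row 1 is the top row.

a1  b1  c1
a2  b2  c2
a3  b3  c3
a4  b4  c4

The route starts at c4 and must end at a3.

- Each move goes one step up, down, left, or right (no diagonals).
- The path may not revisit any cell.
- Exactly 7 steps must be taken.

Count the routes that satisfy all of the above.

8

Need simple routes of exactly 7 moves from c4 to a3 (Manhattan distance 3, so 2 moves are spent on a detour and 2 undoing it).
Enumerating: c4 c3 c2 c1 b1 b2 b3 a3 | c4 c3 c2 c1 b1 b2 a2 a3 | c4 c3 c2 c1 b1 a1 a2 a3 | c4 c3 c2 b2 b1 a1 a2 a3 | c4 c3 c2 b2 b3 b4 a4 a3 | c4 c3 b3 b2 b1 a1 a2 a3 | c4 b4 b3 b2 b1 a1 a2 a3 | c4 b4 b3 c3 c2 b2 a2 a3.
That gives 8 routes.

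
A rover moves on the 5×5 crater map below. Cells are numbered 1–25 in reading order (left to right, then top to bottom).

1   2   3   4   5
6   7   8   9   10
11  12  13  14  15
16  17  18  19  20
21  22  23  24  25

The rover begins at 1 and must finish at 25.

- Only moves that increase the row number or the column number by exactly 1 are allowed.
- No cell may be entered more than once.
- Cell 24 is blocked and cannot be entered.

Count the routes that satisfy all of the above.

A right/down-only route from 1 to 25 makes exactly 4 down-moves and 4 right-moves in some order.
With no other constraints that would be C(8,4) = 70 routes.
Subtract routes through each blocked cell (inclusion–exclusion for overlaps): − through 24: 35 → 35.
That gives 35 routes.

35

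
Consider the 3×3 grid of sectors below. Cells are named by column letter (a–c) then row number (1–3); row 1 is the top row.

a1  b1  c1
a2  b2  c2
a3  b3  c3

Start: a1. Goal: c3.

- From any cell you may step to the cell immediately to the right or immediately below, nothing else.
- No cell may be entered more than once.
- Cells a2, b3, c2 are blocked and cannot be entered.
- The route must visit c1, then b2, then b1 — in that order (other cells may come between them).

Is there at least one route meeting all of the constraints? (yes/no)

b2 lies to the left of c1, so going from c1 to b2 would need a leftward move — but moves only go right/down, so c1 cannot be visited before b2.

no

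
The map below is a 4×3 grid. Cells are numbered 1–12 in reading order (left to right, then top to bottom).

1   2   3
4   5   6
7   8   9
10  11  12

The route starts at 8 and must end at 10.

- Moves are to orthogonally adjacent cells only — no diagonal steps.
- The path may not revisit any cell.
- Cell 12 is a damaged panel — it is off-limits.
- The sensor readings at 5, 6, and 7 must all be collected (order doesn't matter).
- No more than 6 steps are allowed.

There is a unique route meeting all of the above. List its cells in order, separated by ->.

The budget equals the shortest possible length, so every move has to be on a shortest route through the required cells.
Route from 8: right to 9, up to 6, 2× left (reaching 4), 2× down (reaching 10) — 6 moves in all.
Check: all required cells visited; 6 ≤ 6 moves.

8 -> 9 -> 6 -> 5 -> 4 -> 7 -> 10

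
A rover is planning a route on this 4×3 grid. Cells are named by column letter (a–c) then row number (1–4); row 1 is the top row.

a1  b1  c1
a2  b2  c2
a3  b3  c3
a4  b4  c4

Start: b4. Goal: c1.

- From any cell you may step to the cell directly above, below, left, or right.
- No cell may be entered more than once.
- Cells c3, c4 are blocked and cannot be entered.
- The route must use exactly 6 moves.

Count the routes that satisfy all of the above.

Need simple routes of exactly 6 moves from b4 to c1 (Manhattan distance 4, so 1 moves are spent on a detour and 1 undoing it).
Branch systematically from the start, pruning whenever the remaining move budget drops below the Manhattan distance to c1 or differs from it in parity. Grouping the completions by first move — via b3: 4; via a4: 5 — and summing: 4 + 5 = 9.
That gives 9 routes.

9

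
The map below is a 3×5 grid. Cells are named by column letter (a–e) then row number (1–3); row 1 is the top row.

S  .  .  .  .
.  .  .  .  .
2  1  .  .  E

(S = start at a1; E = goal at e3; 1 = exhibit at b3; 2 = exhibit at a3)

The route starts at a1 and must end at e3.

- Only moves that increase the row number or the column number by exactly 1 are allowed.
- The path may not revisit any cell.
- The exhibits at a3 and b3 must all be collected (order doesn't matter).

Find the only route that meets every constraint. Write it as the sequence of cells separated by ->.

a1 -> a2 -> a3 -> b3 -> c3 -> d3 -> e3

Moves only go right or down, so the column and row indices never decrease.
Route from a1: down 2 to a3, right 4 to e3 — 6 moves in all.
Check: all required cells visited.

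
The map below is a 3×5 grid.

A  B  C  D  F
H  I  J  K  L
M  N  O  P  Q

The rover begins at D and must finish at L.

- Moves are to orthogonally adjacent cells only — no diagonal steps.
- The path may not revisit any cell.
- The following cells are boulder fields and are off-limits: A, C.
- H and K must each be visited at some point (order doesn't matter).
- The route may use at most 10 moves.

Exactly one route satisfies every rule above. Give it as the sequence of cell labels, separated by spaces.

D K J I H M N O P Q L

The 10-move cap with required stops at H, K leaves no slack for detours.
Route from D: down to K, 3× left (reaching H), down to M, 4× right (reaching Q), up to L — 10 moves in all.
Check: all required cells visited; 10 ≤ 10 moves.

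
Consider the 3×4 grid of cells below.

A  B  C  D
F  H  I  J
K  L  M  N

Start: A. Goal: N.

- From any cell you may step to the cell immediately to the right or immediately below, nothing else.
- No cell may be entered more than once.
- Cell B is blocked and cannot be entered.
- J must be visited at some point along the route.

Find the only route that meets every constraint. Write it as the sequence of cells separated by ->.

Moves only go right or down, so the column and row indices never decrease.
Route from A: down 1 to F, right 3 to J, down 1 to N — 5 moves in all.
Check: all required cells visited.

A -> F -> H -> I -> J -> N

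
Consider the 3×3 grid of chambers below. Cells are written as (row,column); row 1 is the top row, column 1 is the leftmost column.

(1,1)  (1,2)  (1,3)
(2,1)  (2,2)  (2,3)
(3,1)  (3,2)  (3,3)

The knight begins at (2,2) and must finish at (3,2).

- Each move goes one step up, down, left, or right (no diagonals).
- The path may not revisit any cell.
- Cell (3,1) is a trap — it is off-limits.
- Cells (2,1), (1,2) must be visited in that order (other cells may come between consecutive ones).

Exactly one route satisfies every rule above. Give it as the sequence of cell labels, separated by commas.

The waypoints must appear in the order (2,1), (1,2), with no cell reused.
Route from (2,2): left 1 to (2,1), up 1 to (1,1), right 2 to (1,3), down 2 to (3,3), left 1 to (3,2) — 7 moves in all.
Check: order respected ((2,1) at step 1, (1,2) at step 3).

(2,2), (2,1), (1,1), (1,2), (1,3), (2,3), (3,3), (3,2)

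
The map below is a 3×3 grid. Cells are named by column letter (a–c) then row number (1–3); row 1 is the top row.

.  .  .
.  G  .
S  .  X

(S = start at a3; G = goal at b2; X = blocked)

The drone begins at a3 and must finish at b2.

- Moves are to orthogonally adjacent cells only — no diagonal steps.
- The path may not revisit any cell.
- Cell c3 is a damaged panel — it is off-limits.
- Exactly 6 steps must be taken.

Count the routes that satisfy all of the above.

Need simple routes of exactly 6 moves from a3 to b2 (Manhattan distance 2, so 2 moves are spent on a detour and 2 undoing it).
Enumerating: a3 a2 a1 b1 c1 c2 b2.
That gives 1 route.

1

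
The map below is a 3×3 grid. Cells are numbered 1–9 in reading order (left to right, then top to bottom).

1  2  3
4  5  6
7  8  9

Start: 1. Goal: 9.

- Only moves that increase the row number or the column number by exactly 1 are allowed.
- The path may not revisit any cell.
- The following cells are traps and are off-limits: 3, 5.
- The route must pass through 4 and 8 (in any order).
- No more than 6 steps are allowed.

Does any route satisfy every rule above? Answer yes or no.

yes

One route that works: 1 → 4 → 7 → 8 → 9.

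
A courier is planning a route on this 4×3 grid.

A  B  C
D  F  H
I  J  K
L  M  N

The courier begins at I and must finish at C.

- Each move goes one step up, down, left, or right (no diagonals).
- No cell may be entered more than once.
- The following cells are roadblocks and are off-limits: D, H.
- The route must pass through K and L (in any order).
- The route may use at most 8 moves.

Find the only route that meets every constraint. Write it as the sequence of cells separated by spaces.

I L M N K J F B C

The budget equals the shortest possible length, so every move has to be on a shortest route through the required cells.
Route from I: down to L, 2× right (reaching N), up to K, left to J, 2× up (reaching B), right to C — 8 moves in all.
Check: all required cells visited; 8 ≤ 8 moves.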